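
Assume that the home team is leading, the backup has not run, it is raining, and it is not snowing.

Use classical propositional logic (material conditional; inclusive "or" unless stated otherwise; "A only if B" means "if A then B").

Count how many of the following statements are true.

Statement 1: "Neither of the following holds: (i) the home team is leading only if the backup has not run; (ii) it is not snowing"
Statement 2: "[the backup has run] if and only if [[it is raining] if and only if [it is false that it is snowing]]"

Let P = "the home team is leading" (T), Q = "the backup has run" (F), S = "it is snowing" (F), R = "it is raining" (T).

Statement 1: In symbols: (P -> ~Q) nor ~S

~Q = ~F = T
P -> ~Q = T -> T = T
~S = ~F = T
(P -> ~Q) nor ~S = T nor T = F
Hence Statement 1 is false.

Statement 2: Parsed as Q <-> (R <-> ~S)

~S = ~F = T
R <-> ~S = T <-> T = T
Q <-> (R <-> ~S) = F <-> T = F
Hence Statement 2 is false.

True statements: 0 (none).

0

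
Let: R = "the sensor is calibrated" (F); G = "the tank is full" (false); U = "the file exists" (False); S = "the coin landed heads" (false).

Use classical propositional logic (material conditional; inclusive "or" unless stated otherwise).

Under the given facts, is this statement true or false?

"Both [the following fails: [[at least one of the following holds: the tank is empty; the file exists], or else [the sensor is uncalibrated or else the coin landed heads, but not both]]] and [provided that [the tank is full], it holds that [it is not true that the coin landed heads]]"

This is not ((not G or U) or (not R xor S)) and (G -> not S).

not G = not False = True
not G or U = True or False = True
not R = not False = True
not R xor S = True xor False = True
(not G or U) or (not R xor S) = True or True = True
not ((not G or U) or (not R xor S)) = not True = False
not S = not False = True
G -> not S = False -> True = True
not ((not G or U) or (not R xor S)) and (G -> not S) = False and True = False

False.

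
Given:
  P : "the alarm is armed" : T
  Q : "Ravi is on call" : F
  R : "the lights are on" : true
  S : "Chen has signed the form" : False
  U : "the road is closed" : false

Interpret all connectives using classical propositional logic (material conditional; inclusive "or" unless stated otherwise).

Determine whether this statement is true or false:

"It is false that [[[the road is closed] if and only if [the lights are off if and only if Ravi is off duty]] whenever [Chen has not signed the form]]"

Values: S=F, U=F, R=T, Q=F.
Formalization: ~(~S -> (U <-> (~R <-> ~Q)))

~S = ~F = T
~R = ~T = F
~Q = ~F = T
~R <-> ~Q = F <-> T = F
U <-> (~R <-> ~Q) = F <-> F = T
~S -> (U <-> (~R <-> ~Q)) = T -> T = T
~(~S -> (U <-> (~R <-> ~Q))) = ~T = F

False.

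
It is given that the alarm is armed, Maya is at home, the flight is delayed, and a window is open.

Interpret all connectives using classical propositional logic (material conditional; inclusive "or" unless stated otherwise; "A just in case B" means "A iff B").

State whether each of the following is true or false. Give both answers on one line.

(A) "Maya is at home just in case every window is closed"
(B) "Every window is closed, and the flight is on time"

Let Q = "Maya is at home" (True), S = "a window is open" (True), R = "the flight is delayed" (True).

(A): Parsed as Q iff not S

not S = not True = False
Q iff not S = True iff False = False
So (A) is false.

(B): Formalization: not S and not R

not S = not True = False
not R = not True = False
not S and not R = False and False = False
So (B) is false.

(A) F; (B) F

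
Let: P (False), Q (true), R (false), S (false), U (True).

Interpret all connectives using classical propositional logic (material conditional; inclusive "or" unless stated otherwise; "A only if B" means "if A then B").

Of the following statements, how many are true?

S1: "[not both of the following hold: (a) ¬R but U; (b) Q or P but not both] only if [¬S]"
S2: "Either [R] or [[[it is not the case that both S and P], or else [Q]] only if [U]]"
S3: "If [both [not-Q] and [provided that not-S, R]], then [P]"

S1: In symbols: ((~R & U) nand (Q xor P)) -> ~S

~R = ~F = T
~R & U = T & T = T
Q xor P = T xor F = T
(~R & U) nand (Q xor P) = T nand T = F
~S = ~F = T
((~R & U) nand (Q xor P)) -> ~S = F -> T = T
Hence S1 is true.

S2: In symbols: R | (((S nand P) | Q) -> U)

S nand P = F nand F = T
(S nand P) | Q = T | T = T
((S nand P) | Q) -> U = T -> T = T
R | (((S nand P) | Q) -> U) = F | T = T
Hence S2 is true.

S3: Parsed as (~Q & (~S -> R)) -> P

~Q = ~T = F
~S = ~F = T
~S -> R = T -> F = F
~Q & (~S -> R) = F & F = F
(~Q & (~S -> R)) -> P = F -> F = T
Hence S3 is true.

Count: 3.

3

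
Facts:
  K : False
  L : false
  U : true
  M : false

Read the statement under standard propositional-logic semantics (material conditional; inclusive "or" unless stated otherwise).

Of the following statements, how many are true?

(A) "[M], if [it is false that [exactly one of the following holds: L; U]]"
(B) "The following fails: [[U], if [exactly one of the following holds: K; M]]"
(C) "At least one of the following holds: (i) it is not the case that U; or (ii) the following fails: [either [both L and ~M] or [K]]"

2

(A): This is ~(L xor U) -> M.

L xor U = F xor T = T
~(L xor U) = ~T = F
~(L xor U) -> M = F -> F = T
So (A) is true.

(B): This is ~((K xor M) -> U).

K xor M = F xor F = F
(K xor M) -> U = F -> T = T
~((K xor M) -> U) = ~T = F
Thus (B) is false.

(C): In symbols: ~U | ~((L & ~M) | K)

~U = ~T = F
~M = ~F = T
L & ~M = F & T = F
(L & ~M) | K = F | F = F
~((L & ~M) | K) = ~F = T
~U | ~((L & ~M) | K) = F | T = T
Hence (C) is true.

True statements: 2 ((A), (C)).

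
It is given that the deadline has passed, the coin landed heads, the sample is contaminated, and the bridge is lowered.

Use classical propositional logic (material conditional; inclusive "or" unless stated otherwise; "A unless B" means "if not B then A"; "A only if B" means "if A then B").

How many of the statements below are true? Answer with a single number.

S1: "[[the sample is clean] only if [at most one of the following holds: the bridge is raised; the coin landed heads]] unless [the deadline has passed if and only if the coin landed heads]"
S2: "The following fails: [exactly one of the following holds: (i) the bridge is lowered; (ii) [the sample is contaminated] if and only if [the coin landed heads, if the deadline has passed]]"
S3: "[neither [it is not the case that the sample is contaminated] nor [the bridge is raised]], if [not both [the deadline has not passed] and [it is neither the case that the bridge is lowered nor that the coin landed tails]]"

Let R = "the sample is contaminated" (T), S = "the bridge is raised" (F), Q = "the coin landed heads" (T), P = "the deadline has passed" (T).

S1: This is (¬R → (S ↑ Q)) ∨ (P ↔ Q).

¬R = ¬T = F
S ↑ Q = F ↑ T = T
¬R → (S ↑ Q) = F → T = T
P ↔ Q = T ↔ T = T
(¬R → (S ↑ Q)) ∨ (P ↔ Q) = T ∨ T = T
So S1 is true.

S2: In symbols: ¬(¬S ⊕ (R ↔ (P → Q)))

¬S = ¬F = T
P → Q = T → T = T
R ↔ (P → Q) = T ↔ T = T
¬S ⊕ (R ↔ (P → Q)) = T ⊕ T = F
¬(¬S ⊕ (R ↔ (P → Q))) = ¬F = T
So S2 is true.

S3: Formalization: (¬P ↑ (¬S ↓ ¬Q)) → (¬R ↓ S)

¬P = ¬T = F
¬S = ¬F = T
¬Q = ¬T = F
¬S ↓ ¬Q = T ↓ F = F
¬P ↑ (¬S ↓ ¬Q) = F ↑ F = T
¬R = ¬T = F
¬R ↓ S = F ↓ F = T
(¬P ↑ (¬S ↓ ¬Q)) → (¬R ↓ S) = T → T = T
Thus S3 is true.

3 of the 3 statements are true (S1, S2, S3).

3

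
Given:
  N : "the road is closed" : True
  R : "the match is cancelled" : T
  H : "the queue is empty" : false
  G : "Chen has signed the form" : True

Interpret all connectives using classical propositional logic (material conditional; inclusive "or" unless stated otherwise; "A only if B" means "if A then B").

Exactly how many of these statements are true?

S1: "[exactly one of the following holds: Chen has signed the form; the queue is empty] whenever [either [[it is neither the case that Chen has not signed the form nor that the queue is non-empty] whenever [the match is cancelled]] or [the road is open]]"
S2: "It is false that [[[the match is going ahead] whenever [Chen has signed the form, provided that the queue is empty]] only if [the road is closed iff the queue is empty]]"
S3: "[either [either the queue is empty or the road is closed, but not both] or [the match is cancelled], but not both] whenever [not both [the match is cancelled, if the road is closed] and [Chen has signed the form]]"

S1: Formalization: ((R → (¬G ↓ ¬H)) ∨ ¬N) → (G ⊕ H)

¬G = ¬T = F
¬H = ¬F = T
¬G ↓ ¬H = F ↓ T = F
R → (¬G ↓ ¬H) = T → F = F
¬N = ¬T = F
(R → (¬G ↓ ¬H)) ∨ ¬N = F ∨ F = F
G ⊕ H = T ⊕ F = T
((R → (¬G ↓ ¬H)) ∨ ¬N) → (G ⊕ H) = F → T = T
So S1 is true.

S2: Parsed as ¬(((H → G) → ¬R) → (N ↔ H))

H → G = F → T = T
¬R = ¬T = F
(H → G) → ¬R = T → F = F
N ↔ H = T ↔ F = F
((H → G) → ¬R) → (N ↔ H) = F → F = T
¬(((H → G) → ¬R) → (N ↔ H)) = ¬T = F
So S2 is false.

S3: This is ((N → R) ↑ G) → ((H ⊕ N) ⊕ R).

N → R = T → T = T
(N → R) ↑ G = T ↑ T = F
H ⊕ N = F ⊕ T = T
(H ⊕ N) ⊕ R = T ⊕ T = F
((N → R) ↑ G) → ((H ⊕ N) ⊕ R) = F → F = T
Thus S3 is true.

Count: 2.

2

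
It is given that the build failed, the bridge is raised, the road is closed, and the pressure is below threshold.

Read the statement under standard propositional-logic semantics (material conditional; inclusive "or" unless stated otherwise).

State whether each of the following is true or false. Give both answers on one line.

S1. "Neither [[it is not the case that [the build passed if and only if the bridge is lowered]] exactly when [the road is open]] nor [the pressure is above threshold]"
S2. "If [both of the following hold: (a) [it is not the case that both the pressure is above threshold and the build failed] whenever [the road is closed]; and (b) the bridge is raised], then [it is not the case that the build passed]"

Let P = "the build passed" (F), Q = "the bridge is raised" (T), R = "the road is closed" (T), S = "the pressure is above threshold" (F).

S1: In symbols: (¬(P ↔ ¬Q) ↔ ¬R) ↓ S

¬Q = ¬T = F
P ↔ ¬Q = F ↔ F = T
¬(P ↔ ¬Q) = ¬T = F
¬R = ¬T = F
¬(P ↔ ¬Q) ↔ ¬R = F ↔ F = T
(¬(P ↔ ¬Q) ↔ ¬R) ↓ S = T ↓ F = F
Hence S1 is false.

S2: Formalization: ((R → (S ↑ ¬P)) ∧ Q) → ¬P

¬P = ¬F = T
S ↑ ¬P = F ↑ T = T
R → (S ↑ ¬P) = T → T = T
(R → (S ↑ ¬P)) ∧ Q = T ∧ T = T
¬P = ¬F = T
((R → (S ↑ ¬P)) ∧ Q) → ¬P = T → T = T
Thus S2 is true.

S1 False / S2 True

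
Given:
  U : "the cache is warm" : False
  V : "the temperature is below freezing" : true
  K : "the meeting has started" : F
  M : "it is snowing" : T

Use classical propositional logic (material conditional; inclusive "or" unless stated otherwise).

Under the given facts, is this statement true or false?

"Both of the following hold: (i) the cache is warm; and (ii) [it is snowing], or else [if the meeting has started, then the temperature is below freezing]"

Parsed as U & (M | (K -> V))

K -> V = F -> T = T
M | (K -> V) = T | T = T
U & (M | (K -> V)) = F & T = F

The statement is false.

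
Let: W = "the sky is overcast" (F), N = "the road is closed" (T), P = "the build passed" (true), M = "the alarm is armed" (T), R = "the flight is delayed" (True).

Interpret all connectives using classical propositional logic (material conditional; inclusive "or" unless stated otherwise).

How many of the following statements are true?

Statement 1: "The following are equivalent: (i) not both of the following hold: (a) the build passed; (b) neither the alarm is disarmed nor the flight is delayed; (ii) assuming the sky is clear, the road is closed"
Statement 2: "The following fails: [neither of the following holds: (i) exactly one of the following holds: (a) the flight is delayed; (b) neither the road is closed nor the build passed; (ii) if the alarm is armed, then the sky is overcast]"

2

Statement 1: Formalization: (P nand (~M nor R)) <-> (~W -> N)

~M = ~T = F
~M nor R = F nor T = F
P nand (~M nor R) = T nand F = T
~W = ~F = T
~W -> N = T -> T = T
(P nand (~M nor R)) <-> (~W -> N) = T <-> T = T
Thus Statement 1 is true.

Statement 2: This is ~((R xor (N nor P)) nor (M -> W)).

N nor P = T nor T = F
R xor (N nor P) = T xor F = T
M -> W = T -> F = F
(R xor (N nor P)) nor (M -> W) = T nor F = F
~((R xor (N nor P)) nor (M -> W)) = ~F = T
So Statement 2 is true.

Count: 2.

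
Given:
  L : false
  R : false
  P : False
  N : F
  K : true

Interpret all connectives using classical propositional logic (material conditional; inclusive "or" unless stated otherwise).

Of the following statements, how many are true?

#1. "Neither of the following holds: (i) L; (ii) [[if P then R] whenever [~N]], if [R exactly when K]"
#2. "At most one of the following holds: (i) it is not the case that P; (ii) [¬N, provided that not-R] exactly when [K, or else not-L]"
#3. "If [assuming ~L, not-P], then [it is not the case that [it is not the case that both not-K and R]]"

0

#1: Parsed as L ↓ ((R ↔ K) → (¬N → (P → R)))

R ↔ K = F ↔ T = F
¬N = ¬F = T
P → R = F → F = T
¬N → (P → R) = T → T = T
(R ↔ K) → (¬N → (P → R)) = F → T = T
L ↓ ((R ↔ K) → (¬N → (P → R))) = F ↓ T = F
So #1 is false.

#2: This is ¬P ↑ ((¬R → ¬N) ↔ (K ∨ ¬L)).

¬P = ¬F = T
¬R = ¬F = T
¬N = ¬F = T
¬R → ¬N = T → T = T
¬L = ¬F = T
K ∨ ¬L = T ∨ T = T
(¬R → ¬N) ↔ (K ∨ ¬L) = T ↔ T = T
¬P ↑ ((¬R → ¬N) ↔ (K ∨ ¬L)) = T ↑ T = F
Hence #2 is false.

#3: In symbols: (¬L → ¬P) → ¬(¬K ↑ R)

¬L = ¬F = T
¬P = ¬F = T
¬L → ¬P = T → T = T
¬K = ¬T = F
¬K ↑ R = F ↑ F = T
¬(¬K ↑ R) = ¬T = F
(¬L → ¬P) → ¬(¬K ↑ R) = T → F = F
Thus #3 is false.

True statements: 0 (none).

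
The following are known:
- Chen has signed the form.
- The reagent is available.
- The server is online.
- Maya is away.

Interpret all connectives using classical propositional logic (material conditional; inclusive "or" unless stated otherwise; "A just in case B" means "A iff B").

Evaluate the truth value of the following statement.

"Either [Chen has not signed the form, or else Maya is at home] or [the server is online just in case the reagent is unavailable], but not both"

The statement is false.

Let P = "Chen has signed the form" (True), S = "Maya is at home" (False), R = "the server is online" (True), Q = "the reagent is available" (True).
This is (not P or S) xor (R iff not Q).

not P = not True = False
not P or S = False or False = False
not Q = not True = False
R iff not Q = True iff False = False
(not P or S) xor (R iff not Q) = False xor False = False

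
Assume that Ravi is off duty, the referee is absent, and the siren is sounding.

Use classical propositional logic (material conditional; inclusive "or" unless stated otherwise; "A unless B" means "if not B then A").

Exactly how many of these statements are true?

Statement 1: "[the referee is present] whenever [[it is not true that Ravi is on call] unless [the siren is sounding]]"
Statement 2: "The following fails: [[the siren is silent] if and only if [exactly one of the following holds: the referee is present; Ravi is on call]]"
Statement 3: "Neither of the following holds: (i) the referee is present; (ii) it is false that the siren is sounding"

Let H = "Ravi is on call" (False), M = "the siren is sounding" (True), L = "the referee is present" (False).

Statement 1: This is (not H or M) -> L.

not H = not False = True
not H or M = True or True = True
(not H or M) -> L = True -> False = False
So Statement 1 is false.

Statement 2: This is not (not M iff (L xor H)).

not M = not True = False
L xor H = False xor False = False
not M iff (L xor H) = False iff False = True
not (not M iff (L xor H)) = not True = False
Thus Statement 2 is false.

Statement 3: Formalization: L nor not M

not M = not True = False
L nor not M = False nor False = True
Thus Statement 3 is true.

1 of the 3 statements is true.

1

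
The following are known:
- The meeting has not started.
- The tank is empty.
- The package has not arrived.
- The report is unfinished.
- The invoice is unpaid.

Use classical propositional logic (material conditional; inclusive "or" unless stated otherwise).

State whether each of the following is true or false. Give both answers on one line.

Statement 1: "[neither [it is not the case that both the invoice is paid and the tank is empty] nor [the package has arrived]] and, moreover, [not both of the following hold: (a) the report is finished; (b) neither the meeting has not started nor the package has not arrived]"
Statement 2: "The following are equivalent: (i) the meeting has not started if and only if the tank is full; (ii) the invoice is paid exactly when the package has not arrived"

Let U = "the invoice is paid" (False), Q = "the tank is full" (False), R = "the package has arrived" (False), S = "the report is finished" (False), P = "the meeting has started" (False).

Statement 1: Formalization: ((U nand not Q) nor R) and (S nand (not P nor not R))

not Q = not False = True
U nand not Q = False nand True = True
(U nand not Q) nor R = True nor False = False
not P = not False = True
not R = not False = True
not P nor not R = True nor True = False
S nand (not P nor not R) = False nand False = True
((U nand not Q) nor R) and (S nand (not P nor not R)) = False and True = False
So Statement 1 is false.

Statement 2: Parsed as (not P iff Q) iff (U iff not R)

not P = not False = True
not P iff Q = True iff False = False
not R = not False = True
U iff not R = False iff True = False
(not P iff Q) iff (U iff not R) = False iff False = True
So Statement 2 is true.

Statement 1 false, Statement 2 true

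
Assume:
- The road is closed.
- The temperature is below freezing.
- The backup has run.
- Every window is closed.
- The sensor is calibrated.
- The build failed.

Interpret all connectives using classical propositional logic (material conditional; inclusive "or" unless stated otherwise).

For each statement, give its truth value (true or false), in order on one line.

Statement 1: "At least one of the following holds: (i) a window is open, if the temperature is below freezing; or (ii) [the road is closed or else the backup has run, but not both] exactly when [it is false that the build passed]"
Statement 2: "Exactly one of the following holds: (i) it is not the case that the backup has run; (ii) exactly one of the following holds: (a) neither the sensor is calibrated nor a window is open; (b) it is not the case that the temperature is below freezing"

Let S = "the temperature is below freezing" (True), L = "a window is open" (False), P = "the road is closed" (True), W = "the backup has run" (True), D = "the build passed" (False), U = "the sensor is calibrated" (True).

Statement 1: Formalization: (S -> L) or ((P xor W) iff not D)

S -> L = True -> False = False
P xor W = True xor True = False
not D = not False = True
(P xor W) iff not D = False iff True = False
(S -> L) or ((P xor W) iff not D) = False or False = False
Thus Statement 1 is false.

Statement 2: Parsed as not W xor ((U nor L) xor not S)

not W = not True = False
U nor L = True nor False = False
not S = not True = False
(U nor L) xor not S = False xor False = False
not W xor ((U nor L) xor not S) = False xor False = False
Thus Statement 2 is false.

Statement 1 false, Statement 2 false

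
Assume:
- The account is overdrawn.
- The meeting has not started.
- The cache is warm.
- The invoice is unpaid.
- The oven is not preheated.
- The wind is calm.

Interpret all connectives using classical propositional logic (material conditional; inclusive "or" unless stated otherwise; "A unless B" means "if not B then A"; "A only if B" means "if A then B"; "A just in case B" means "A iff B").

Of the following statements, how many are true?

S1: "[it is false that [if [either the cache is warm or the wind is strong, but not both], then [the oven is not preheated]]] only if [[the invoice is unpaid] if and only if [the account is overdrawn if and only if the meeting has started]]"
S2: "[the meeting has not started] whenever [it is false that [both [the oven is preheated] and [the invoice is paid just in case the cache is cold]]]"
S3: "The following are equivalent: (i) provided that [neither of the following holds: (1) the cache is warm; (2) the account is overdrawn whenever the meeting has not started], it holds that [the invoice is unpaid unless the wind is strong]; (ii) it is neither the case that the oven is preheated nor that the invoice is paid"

3

Let P = "the cache is warm" (T), Q = "the wind is strong" (F), L = "the oven is preheated" (F), R = "the invoice is paid" (F), K = "the account is overdrawn" (T), V = "the meeting has started" (F).

S1: Formalization: ¬((P ⊕ Q) → ¬L) → (¬R ↔ (K ↔ V))

P ⊕ Q = T ⊕ F = T
¬L = ¬F = T
(P ⊕ Q) → ¬L = T → T = T
¬((P ⊕ Q) → ¬L) = ¬T = F
¬R = ¬F = T
K ↔ V = T ↔ F = F
¬R ↔ (K ↔ V) = T ↔ F = F
¬((P ⊕ Q) → ¬L) → (¬R ↔ (K ↔ V)) = F → F = T
So S1 is true.

S2: Parsed as ¬(L ∧ (R ↔ ¬P)) → ¬V

¬P = ¬T = F
R ↔ ¬P = F ↔ F = T
L ∧ (R ↔ ¬P) = F ∧ T = F
¬(L ∧ (R ↔ ¬P)) = ¬F = T
¬V = ¬F = T
¬(L ∧ (R ↔ ¬P)) → ¬V = T → T = T
Hence S2 is true.

S3: This is ((P ↓ (¬V → K)) → (¬R ∨ Q)) ↔ (L ↓ R).

¬V = ¬F = T
¬V → K = T → T = T
P ↓ (¬V → K) = T ↓ T = F
¬R = ¬F = T
¬R ∨ Q = T ∨ F = T
(P ↓ (¬V → K)) → (¬R ∨ Q) = F → T = T
L ↓ R = F ↓ F = T
((P ↓ (¬V → K)) → (¬R ∨ Q)) ↔ (L ↓ R) = T ↔ T = T
Thus S3 is true.

Count: 3.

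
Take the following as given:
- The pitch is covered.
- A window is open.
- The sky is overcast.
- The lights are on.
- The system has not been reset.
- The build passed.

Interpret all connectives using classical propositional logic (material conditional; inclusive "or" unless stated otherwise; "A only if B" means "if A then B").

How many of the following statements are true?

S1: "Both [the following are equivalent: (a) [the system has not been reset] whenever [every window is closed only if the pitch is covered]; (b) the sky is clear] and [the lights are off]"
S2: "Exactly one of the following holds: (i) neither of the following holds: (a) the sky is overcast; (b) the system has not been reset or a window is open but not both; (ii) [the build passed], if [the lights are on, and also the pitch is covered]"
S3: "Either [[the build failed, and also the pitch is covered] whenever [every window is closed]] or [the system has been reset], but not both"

2

Let Q = "a window is open" (T), P = "the pitch is covered" (T), U = "the system has been reset" (F), R = "the sky is overcast" (T), S = "the lights are on" (T), V = "the build passed" (T).

S1: Parsed as (((~Q -> P) -> ~U) <-> ~R) & ~S

~Q = ~T = F
~Q -> P = F -> T = T
~U = ~F = T
(~Q -> P) -> ~U = T -> T = T
~R = ~T = F
((~Q -> P) -> ~U) <-> ~R = T <-> F = F
~S = ~T = F
(((~Q -> P) -> ~U) <-> ~R) & ~S = F & F = F
So S1 is false.

S2: In symbols: (R nor (~U xor Q)) xor ((S & P) -> V)

~U = ~F = T
~U xor Q = T xor T = F
R nor (~U xor Q) = T nor F = F
S & P = T & T = T
(S & P) -> V = T -> T = T
(R nor (~U xor Q)) xor ((S & P) -> V) = F xor T = T
So S2 is true.

S3: In symbols: (~Q -> (~V & P)) xor U

~Q = ~T = F
~V = ~T = F
~V & P = F & T = F
~Q -> (~V & P) = F -> F = T
(~Q -> (~V & P)) xor U = T xor F = T
Thus S3 is true.

True statements: 2 (S2, S3).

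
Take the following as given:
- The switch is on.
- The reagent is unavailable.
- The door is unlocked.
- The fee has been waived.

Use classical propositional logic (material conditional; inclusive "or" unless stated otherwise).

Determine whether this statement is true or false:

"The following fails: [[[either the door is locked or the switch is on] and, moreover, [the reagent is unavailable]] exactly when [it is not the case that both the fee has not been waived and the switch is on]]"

False

Let R = "the door is locked" (F), P = "the switch is on" (T), Q = "the reagent is available" (F), S = "the fee has been waived" (T).
Formalization: ¬(((R ∨ P) ∧ ¬Q) ↔ (¬S ↑ P))

R ∨ P = F ∨ T = T
¬Q = ¬F = T
(R ∨ P) ∧ ¬Q = T ∧ T = T
¬S = ¬T = F
¬S ↑ P = F ↑ T = T
((R ∨ P) ∧ ¬Q) ↔ (¬S ↑ P) = T ↔ T = T
¬(((R ∨ P) ∧ ¬Q) ↔ (¬S ↑ P)) = ¬T = F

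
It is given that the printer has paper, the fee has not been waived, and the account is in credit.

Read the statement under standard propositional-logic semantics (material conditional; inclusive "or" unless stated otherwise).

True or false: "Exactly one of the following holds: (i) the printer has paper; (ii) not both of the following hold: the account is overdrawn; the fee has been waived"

False.

Let M = "the printer has paper" (True), L = "the account is overdrawn" (False), Q = "the fee has been waived" (False).
Parsed as M xor (L nand Q)

L nand Q = False nand False = True
M xor (L nand Q) = True xor True = False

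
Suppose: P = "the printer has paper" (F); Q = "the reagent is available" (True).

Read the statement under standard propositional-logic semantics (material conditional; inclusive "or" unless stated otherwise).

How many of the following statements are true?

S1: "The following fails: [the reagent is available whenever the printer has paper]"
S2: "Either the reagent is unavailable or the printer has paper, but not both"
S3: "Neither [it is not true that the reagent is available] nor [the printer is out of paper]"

0

S1: In symbols: ~(P -> Q)

P -> Q = F -> T = T
~(P -> Q) = ~T = F
Thus S1 is false.

S2: Parsed as ~Q xor P

~Q = ~T = F
~Q xor P = F xor F = F
So S2 is false.

S3: This is ~Q nor ~P.

~Q = ~T = F
~P = ~F = T
~Q nor ~P = F nor T = F
Thus S3 is false.

0 of the 3 statements are true (none).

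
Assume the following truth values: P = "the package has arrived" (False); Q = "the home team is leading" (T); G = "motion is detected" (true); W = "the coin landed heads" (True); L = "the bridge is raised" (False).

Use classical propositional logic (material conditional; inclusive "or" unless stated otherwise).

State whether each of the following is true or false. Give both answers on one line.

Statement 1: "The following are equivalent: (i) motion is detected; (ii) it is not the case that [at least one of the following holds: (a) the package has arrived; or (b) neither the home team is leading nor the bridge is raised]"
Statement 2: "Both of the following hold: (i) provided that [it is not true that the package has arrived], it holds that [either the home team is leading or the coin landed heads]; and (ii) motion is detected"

Statement 1: Formalization: G <-> ~(P | (Q nor L))

Q nor L = T nor F = F
P | (Q nor L) = F | F = F
~(P | (Q nor L)) = ~F = T
G <-> ~(P | (Q nor L)) = T <-> T = T
Thus Statement 1 is true.

Statement 2: Formalization: (~P -> (Q | W)) & G

~P = ~F = T
Q | W = T | T = T
~P -> (Q | W) = T -> T = T
(~P -> (Q | W)) & G = T & T = T
Hence Statement 2 is true.

Statement 1 True, Statement 2 True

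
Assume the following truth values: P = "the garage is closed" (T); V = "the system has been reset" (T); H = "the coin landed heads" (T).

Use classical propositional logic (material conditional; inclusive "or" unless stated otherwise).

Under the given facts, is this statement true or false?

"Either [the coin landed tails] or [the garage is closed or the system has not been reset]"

Values: H=T, P=T, V=T.
In symbols: ~H | (P | ~V)

~H = ~T = F
~V = ~T = F
P | ~V = T | F = T
~H | (P | ~V) = F | T = T

The statement is true.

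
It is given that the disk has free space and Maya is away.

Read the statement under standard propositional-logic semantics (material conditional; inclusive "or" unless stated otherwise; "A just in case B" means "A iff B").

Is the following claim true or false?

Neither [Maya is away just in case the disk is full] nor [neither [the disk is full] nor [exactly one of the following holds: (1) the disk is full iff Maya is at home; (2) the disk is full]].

true

Let Q = "Maya is at home" (F), P = "the disk is full" (F).
Formalization: (~Q <-> P) nor (P nor ((P <-> Q) xor P))

~Q = ~F = T
~Q <-> P = T <-> F = F
P <-> Q = F <-> F = T
(P <-> Q) xor P = T xor F = T
P nor ((P <-> Q) xor P) = F nor T = F
(~Q <-> P) nor (P nor ((P <-> Q) xor P)) = F nor F = T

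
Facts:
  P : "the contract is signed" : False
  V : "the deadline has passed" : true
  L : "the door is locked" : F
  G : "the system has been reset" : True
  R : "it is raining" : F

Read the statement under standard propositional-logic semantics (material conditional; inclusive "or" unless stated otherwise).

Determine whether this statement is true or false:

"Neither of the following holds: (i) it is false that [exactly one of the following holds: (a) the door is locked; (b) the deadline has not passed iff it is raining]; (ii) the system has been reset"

Values: L=False, V=True, R=False, G=True.
In symbols: not (L xor (not V iff R)) nor G

not V = not True = False
not V iff R = False iff False = True
L xor (not V iff R) = False xor True = True
not (L xor (not V iff R)) = not True = False
not (L xor (not V iff R)) nor G = False nor True = False

False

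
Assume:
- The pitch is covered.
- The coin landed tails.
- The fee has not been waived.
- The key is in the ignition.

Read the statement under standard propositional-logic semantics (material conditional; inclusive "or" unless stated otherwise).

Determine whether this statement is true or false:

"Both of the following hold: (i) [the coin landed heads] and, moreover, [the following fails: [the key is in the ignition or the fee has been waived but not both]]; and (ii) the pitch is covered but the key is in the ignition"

Let U = "the coin landed heads" (False), W = "the key is in the ignition" (True), G = "the fee has been waived" (False), H = "the pitch is covered" (True).
This is (U and not (W xor G)) and (H and W).

W xor G = True xor False = True
not (W xor G) = not True = False
U and not (W xor G) = False and False = False
H and W = True and True = True
(U and not (W xor G)) and (H and W) = False and True = False

The statement is false.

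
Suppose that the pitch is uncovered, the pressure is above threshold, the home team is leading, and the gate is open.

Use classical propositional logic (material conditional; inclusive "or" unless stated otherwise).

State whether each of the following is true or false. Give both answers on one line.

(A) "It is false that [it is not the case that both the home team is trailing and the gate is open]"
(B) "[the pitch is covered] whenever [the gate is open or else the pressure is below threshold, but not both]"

(A) False / (B) False

Let R = "the home team is leading" (True), S = "the gate is open" (True), Q = "the pressure is above threshold" (True), P = "the pitch is covered" (False).

(A): In symbols: not (not R nand S)

not R = not True = False
not R nand S = False nand True = True
not (not R nand S) = not True = False
So (A) is false.

(B): This is (S xor not Q) -> P.

not Q = not True = False
S xor not Q = True xor False = True
(S xor not Q) -> P = True -> False = False
Thus (B) is false.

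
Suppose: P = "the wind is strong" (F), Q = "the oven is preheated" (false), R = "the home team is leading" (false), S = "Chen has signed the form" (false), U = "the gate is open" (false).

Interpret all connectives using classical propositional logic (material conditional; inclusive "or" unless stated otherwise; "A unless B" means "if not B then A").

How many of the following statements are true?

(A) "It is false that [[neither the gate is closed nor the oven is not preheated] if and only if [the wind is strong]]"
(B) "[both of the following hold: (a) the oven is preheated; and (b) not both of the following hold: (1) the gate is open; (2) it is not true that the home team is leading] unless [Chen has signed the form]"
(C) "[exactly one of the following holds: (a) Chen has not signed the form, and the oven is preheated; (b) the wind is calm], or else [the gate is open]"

1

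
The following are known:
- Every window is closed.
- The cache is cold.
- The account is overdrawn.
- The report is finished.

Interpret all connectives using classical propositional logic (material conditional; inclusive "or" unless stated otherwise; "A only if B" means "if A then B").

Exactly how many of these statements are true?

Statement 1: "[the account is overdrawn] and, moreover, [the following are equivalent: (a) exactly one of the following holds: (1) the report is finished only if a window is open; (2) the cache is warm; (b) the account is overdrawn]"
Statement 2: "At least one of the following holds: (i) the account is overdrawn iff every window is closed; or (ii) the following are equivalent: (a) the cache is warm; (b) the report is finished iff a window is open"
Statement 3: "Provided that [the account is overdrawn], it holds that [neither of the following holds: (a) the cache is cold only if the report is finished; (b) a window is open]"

1

Let R = "the account is overdrawn" (True), S = "the report is finished" (True), P = "a window is open" (False), Q = "the cache is warm" (False).

Statement 1: Formalization: R and (((S -> P) xor Q) iff R)

S -> P = True -> False = False
(S -> P) xor Q = False xor False = False
((S -> P) xor Q) iff R = False iff True = False
R and (((S -> P) xor Q) iff R) = True and False = False
So Statement 1 is false.

Statement 2: Parsed as (R iff not P) or (Q iff (S iff P))

not P = not False = True
R iff not P = True iff True = True
S iff P = True iff False = False
Q iff (S iff P) = False iff False = True
(R iff not P) or (Q iff (S iff P)) = True or True = True
So Statement 2 is true.

Statement 3: In symbols: R -> ((not Q -> S) nor P)

not Q = not False = True
not Q -> S = True -> True = True
(not Q -> S) nor P = True nor False = False
R -> ((not Q -> S) nor P) = True -> False = False
So Statement 3 is false.

Count: 1.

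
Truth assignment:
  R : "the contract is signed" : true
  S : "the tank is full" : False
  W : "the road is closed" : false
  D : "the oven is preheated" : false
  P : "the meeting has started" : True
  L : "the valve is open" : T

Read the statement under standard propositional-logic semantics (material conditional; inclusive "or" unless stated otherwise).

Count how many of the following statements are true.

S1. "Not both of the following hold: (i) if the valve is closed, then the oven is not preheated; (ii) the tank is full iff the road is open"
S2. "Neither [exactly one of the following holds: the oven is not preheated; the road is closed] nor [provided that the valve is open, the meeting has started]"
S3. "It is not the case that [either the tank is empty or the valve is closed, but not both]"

S1: Formalization: (¬L → ¬D) ↑ (S ↔ ¬W)

¬L = ¬T = F
¬D = ¬F = T
¬L → ¬D = F → T = T
¬W = ¬F = T
S ↔ ¬W = F ↔ T = F
(¬L → ¬D) ↑ (S ↔ ¬W) = T ↑ F = T
So S1 is true.

S2: Parsed as (¬D ⊕ W) ↓ (L → P)

¬D = ¬F = T
¬D ⊕ W = T ⊕ F = T
L → P = T → T = T
(¬D ⊕ W) ↓ (L → P) = T ↓ T = F
So S2 is false.

S3: In symbols: ¬(¬S ⊕ ¬L)

¬S = ¬F = T
¬L = ¬T = F
¬S ⊕ ¬L = T ⊕ F = T
¬(¬S ⊕ ¬L) = ¬T = F
So S3 is false.

True statements: 1 (S1).

1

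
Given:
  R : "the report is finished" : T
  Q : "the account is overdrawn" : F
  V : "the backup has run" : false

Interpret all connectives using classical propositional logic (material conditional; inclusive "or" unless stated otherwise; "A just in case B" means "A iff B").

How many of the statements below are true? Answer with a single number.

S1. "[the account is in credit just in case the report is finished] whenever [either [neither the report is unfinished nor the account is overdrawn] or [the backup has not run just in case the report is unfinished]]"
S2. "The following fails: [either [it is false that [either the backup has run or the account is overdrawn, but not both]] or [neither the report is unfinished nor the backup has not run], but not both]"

S1: Formalization: ((~R nor Q) | (~V <-> ~R)) -> (~Q <-> R)

~R = ~T = F
~R nor Q = F nor F = T
~V = ~F = T
~R = ~T = F
~V <-> ~R = T <-> F = F
(~R nor Q) | (~V <-> ~R) = T | F = T
~Q = ~F = T
~Q <-> R = T <-> T = T
((~R nor Q) | (~V <-> ~R)) -> (~Q <-> R) = T -> T = T
So S1 is true.

S2: Parsed as ~(~(V xor Q) xor (~R nor ~V))

V xor Q = F xor F = F
~(V xor Q) = ~F = T
~R = ~T = F
~V = ~F = T
~R nor ~V = F nor T = F
~(V xor Q) xor (~R nor ~V) = T xor F = T
~(~(V xor Q) xor (~R nor ~V)) = ~T = F
So S2 is false.

Count: 1.

1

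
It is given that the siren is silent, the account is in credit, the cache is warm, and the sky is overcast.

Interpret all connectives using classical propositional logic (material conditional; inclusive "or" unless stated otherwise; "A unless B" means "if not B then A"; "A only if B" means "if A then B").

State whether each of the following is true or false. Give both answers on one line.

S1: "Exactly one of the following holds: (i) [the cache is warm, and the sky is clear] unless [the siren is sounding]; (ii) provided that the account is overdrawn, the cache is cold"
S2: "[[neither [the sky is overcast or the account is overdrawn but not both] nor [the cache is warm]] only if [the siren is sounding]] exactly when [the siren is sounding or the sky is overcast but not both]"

Let L = "the cache is warm" (T), Q = "the sky is overcast" (T), U = "the siren is sounding" (F), D = "the account is overdrawn" (F).

S1: In symbols: ((L ∧ ¬Q) ∨ U) ⊕ (D → ¬L)

¬Q = ¬T = F
L ∧ ¬Q = T ∧ F = F
(L ∧ ¬Q) ∨ U = F ∨ F = F
¬L = ¬T = F
D → ¬L = F → F = T
((L ∧ ¬Q) ∨ U) ⊕ (D → ¬L) = F ⊕ T = T
So S1 is true.

S2: In symbols: (((Q ⊕ D) ↓ L) → U) ↔ (U ⊕ Q)

Q ⊕ D = T ⊕ F = T
(Q ⊕ D) ↓ L = T ↓ T = F
((Q ⊕ D) ↓ L) → U = F → F = T
U ⊕ Q = F ⊕ T = T
(((Q ⊕ D) ↓ L) → U) ↔ (U ⊕ Q) = T ↔ T = T
Thus S2 is true.

S1 true; S2 true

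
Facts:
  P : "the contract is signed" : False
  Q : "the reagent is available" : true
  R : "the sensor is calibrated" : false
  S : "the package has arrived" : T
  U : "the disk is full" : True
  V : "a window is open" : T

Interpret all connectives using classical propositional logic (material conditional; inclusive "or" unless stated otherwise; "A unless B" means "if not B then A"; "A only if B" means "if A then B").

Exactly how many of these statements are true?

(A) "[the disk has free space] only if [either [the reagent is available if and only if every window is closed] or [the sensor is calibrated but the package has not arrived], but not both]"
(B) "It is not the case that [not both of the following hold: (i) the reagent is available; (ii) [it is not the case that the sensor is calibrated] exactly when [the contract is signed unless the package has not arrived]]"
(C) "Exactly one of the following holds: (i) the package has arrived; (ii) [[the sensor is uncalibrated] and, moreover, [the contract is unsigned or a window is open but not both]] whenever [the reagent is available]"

2

(A): Formalization: ¬U → ((Q ↔ ¬V) ⊕ (R ∧ ¬S))

¬U = ¬T = F
¬V = ¬T = F
Q ↔ ¬V = T ↔ F = F
¬S = ¬T = F
R ∧ ¬S = F ∧ F = F
(Q ↔ ¬V) ⊕ (R ∧ ¬S) = F ⊕ F = F
¬U → ((Q ↔ ¬V) ⊕ (R ∧ ¬S)) = F → F = T
Hence (A) is true.

(B): Parsed as ¬(Q ↑ (¬R ↔ (P ∨ ¬S)))

¬R = ¬F = T
¬S = ¬T = F
P ∨ ¬S = F ∨ F = F
¬R ↔ (P ∨ ¬S) = T ↔ F = F
Q ↑ (¬R ↔ (P ∨ ¬S)) = T ↑ F = T
¬(Q ↑ (¬R ↔ (P ∨ ¬S))) = ¬T = F
Thus (B) is false.

(C): This is S ⊕ (Q → (¬R ∧ (¬P ⊕ V))).

¬R = ¬F = T
¬P = ¬F = T
¬P ⊕ V = T ⊕ T = F
¬R ∧ (¬P ⊕ V) = T ∧ F = F
Q → (¬R ∧ (¬P ⊕ V)) = T → F = F
S ⊕ (Q → (¬R ∧ (¬P ⊕ V))) = T ⊕ F = T
Hence (C) is true.

Count: 2.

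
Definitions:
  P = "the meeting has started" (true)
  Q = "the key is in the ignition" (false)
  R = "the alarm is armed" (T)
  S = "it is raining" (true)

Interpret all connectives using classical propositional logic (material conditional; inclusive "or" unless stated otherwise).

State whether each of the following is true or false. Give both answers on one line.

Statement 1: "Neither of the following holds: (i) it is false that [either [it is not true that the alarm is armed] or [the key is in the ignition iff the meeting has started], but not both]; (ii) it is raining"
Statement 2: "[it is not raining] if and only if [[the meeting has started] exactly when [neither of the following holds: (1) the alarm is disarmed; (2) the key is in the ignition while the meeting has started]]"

Statement 1: Formalization: not (not R xor (Q iff P)) nor S

not R = not True = False
Q iff P = False iff True = False
not R xor (Q iff P) = False xor False = False
not (not R xor (Q iff P)) = not False = True
not (not R xor (Q iff P)) nor S = True nor True = False
Hence Statement 1 is false.

Statement 2: Formalization: not S iff (P iff (not R nor (Q and P)))

not S = not True = False
not R = not True = False
Q and P = False and True = False
not R nor (Q and P) = False nor False = True
P iff (not R nor (Q and P)) = True iff True = True
not S iff (P iff (not R nor (Q and P))) = False iff True = False
Thus Statement 2 is false.

Statement 1 F / Statement 2 F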